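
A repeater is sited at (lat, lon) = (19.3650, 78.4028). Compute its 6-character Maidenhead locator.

MK99ei

Add 180° to longitude and 90° to latitude: 258.4028, 109.3650.
Field: lon ⌊258.4028/20⌋ = 12 → M; lat ⌊109.3650/10⌋ = 10 → K.
Square: lon ⌊18.4028/2⌋ = 9; lat ⌊9.3650/1⌋ = 9.
Subsquare: lon ⌊0.4028/0.0833333⌋ = 4 → e; lat ⌊0.3650/0.0416667⌋ = 8 → i.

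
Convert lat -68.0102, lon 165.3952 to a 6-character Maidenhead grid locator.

RC21qx

Add 180° to longitude and 90° to latitude: 345.3952, 21.9898.
Field: lon ⌊345.3952/20⌋ = 17 → R; lat ⌊21.9898/10⌋ = 2 → C.
Square: lon ⌊5.3952/2⌋ = 2; lat ⌊1.9898/1⌋ = 1.
Subsquare: lon ⌊1.3952/0.0833333⌋ = 16 → q; lat ⌊0.9898/0.0416667⌋ = 23 → x.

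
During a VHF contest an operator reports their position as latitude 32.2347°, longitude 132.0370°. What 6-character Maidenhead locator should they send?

Offset from 180°W / 90°S: lon 312.0370°, lat 122.2347°.
Field: lon ⌊312.0370/20⌋ = 15 → P; lat ⌊122.2347/10⌋ = 12 → M.
Square: lon ⌊12.0370/2⌋ = 6; lat ⌊2.2347/1⌋ = 2.
Subsquare: lon ⌊0.0370/0.0833333⌋ = 0 → a; lat ⌊0.2347/0.0416667⌋ = 5 → f.

PM62af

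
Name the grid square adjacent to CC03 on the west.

BC93

Longitude square 0; −1 → -1, wraps to 9, carry into field.
Longitude field C = 2; −1 → 1 = B.
The latitude characters are unchanged.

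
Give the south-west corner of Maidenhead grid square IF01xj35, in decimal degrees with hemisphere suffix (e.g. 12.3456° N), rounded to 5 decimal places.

38.60417° S, 18.05833° W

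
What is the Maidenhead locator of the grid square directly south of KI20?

KH29

Latitude square 0; −1 → -1, wraps to 9, carry into field.
Latitude field I = 8; −1 → 7 = H.
The longitude characters are unchanged.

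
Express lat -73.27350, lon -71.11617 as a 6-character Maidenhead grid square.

Shift to the Maidenhead origin (180°W, 90°S): lon 108.8838, lat 16.7265.
Field: lon ⌊108.8838/20⌋ = 5 → F; lat ⌊16.7265/10⌋ = 1 → B.
Square: lon ⌊8.8838/2⌋ = 4; lat ⌊6.7265/1⌋ = 6.
Subsquare: lon ⌊0.8838/0.0833333⌋ = 10 → k; lat ⌊0.7265/0.0416667⌋ = 17 → r.

FB46kr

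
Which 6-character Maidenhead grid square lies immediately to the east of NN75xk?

NN85ak

Longitude subsquare x = 23; +1 → 24, wraps to 0 = a, carry into square.
Longitude square 7; +1 → 8.
The latitude characters are unchanged.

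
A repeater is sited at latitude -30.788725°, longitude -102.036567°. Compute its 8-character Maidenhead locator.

DF89xf50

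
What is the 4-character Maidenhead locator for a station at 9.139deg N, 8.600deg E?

JJ49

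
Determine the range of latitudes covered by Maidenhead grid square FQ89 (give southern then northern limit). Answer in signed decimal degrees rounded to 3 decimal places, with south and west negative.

79.000, 80.000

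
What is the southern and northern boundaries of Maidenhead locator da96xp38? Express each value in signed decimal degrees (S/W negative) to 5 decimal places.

Field D=3, A=0: +3·20° lon, +0·10° lat → SW at lon -120°, lat -90°.
Square 9, 6: +9·2° lon, +6·1° lat → SW at lon -102°, lat -84°.
Subsquare x=23, p=15: +23·0.0833333° lon, +15·0.0416667° lat → SW at lon -100.083°, lat -83.375°.
Extended square 3, 8: +3·0.00833333° lon, +8·0.00416667° lat → SW at lon -100.058°, lat -83.3417°.
Cell spans 0.00833333° lon × 0.00416667° lat.
south -83.34167, north -83.33750.

-83.34167, -83.33750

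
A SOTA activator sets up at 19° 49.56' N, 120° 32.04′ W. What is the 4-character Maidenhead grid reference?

CK99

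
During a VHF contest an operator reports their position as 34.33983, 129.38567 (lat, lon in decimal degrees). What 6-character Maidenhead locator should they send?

PM44qi

Add 180° to longitude and 90° to latitude: 309.3857, 124.3398.
Field (20°×10°, letters A–R): lon ⌊309.3857/20⌋ = 15 → P; lat ⌊124.3398/10⌋ = 12 → M.
Square (2°×1°, digits 0–9): lon ⌊9.3857/2⌋ = 4; lat ⌊4.3398/1⌋ = 4.
Subsquare (5′×2.5′, letters a–x): lon ⌊1.3857/0.0833333⌋ = 16 → q; lat ⌊0.3398/0.0416667⌋ = 8 → i.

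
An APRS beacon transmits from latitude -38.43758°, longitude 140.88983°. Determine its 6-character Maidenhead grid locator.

QF01kn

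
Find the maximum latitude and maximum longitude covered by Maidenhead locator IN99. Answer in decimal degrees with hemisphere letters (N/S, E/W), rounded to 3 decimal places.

Field I=8, N=13: +8·20° lon, +13·10° lat → SW at lon -20°, lat 40°.
Square 9, 9: +9·2° lon, +9·1° lat → SW at lon -2°, lat 49°.
Cell spans 2° lon × 1° lat. NE corner is SW corner plus one full cell.
latitude 50.000° N, longitude 0.000° E.

50.000° N, 0.000° E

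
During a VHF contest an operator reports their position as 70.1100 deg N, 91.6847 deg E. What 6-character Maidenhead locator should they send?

Offset from 180°W / 90°S: lon 271.6847°, lat 160.1100°.
Field: lon ⌊271.6847/20⌋ = 13 → N; lat ⌊160.1100/10⌋ = 16 → Q.
Square: lon ⌊11.6847/2⌋ = 5; lat ⌊0.1100/1⌋ = 0.
Subsquare: lon ⌊1.6847/0.0833333⌋ = 20 → u; lat ⌊0.1100/0.0416667⌋ = 2 → c.

NQ50uc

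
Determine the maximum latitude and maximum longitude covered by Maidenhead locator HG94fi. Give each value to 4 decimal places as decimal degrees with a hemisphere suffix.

25.6250° S, 21.5000° W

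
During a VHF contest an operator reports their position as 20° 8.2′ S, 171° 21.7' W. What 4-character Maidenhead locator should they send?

Shift to the Maidenhead origin (180°W, 90°S): lon 8.64, lat 69.86.
Field: 8.64/20 → 0 → A, 69.86/10 → 6 → G; chars AG.
Square: 8.64/2 → 4, 9.86/1 → 9; chars 49.

AG49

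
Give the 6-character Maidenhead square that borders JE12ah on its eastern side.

Longitude subsquare a = 0; +1 → 1 = b.
The latitude characters are unchanged.

JE12bh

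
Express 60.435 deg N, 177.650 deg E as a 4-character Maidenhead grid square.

Offset from 180°W / 90°S: lon 357.65°, lat 150.44°.
Field: 357.65/20 → 17 → R, 150.44/10 → 15 → P; chars RP.
Square: 17.65/2 → 8, 0.44/1 → 0; chars 80.

RP80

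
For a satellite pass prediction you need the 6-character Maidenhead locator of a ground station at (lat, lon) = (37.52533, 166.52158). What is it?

RM37gm

Add 180° to longitude and 90° to latitude: 346.5216, 127.5253.
Field (20°×10°, letters A–R): 346.5216/20 → 17 → R, 127.5253/10 → 12 → M; chars RM.
Square (2°×1°, digits 0–9): 6.5216/2 → 3, 7.5253/1 → 7; chars 37.
Subsquare (5′×2.5′, letters a–x): 0.5216/0.0833333 → 6 → g, 0.5253/0.0416667 → 12 → m; chars gm.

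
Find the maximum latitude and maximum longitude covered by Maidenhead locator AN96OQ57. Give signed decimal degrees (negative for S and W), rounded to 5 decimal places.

46.70000, -160.78333

Field A=0, N=13: +0·20° lon, +13·10° lat → SW at lon -180°, lat 40°.
Square 9, 6: +9·2° lon, +6·1° lat → SW at lon -162°, lat 46°.
Subsquare o=14, q=16: +14·0.0833333° lon, +16·0.0416667° lat → SW at lon -160.833°, lat 46.6667°.
Extended square 5, 7: +5·0.00833333° lon, +7·0.00416667° lat → SW at lon -160.792°, lat 46.6958°.
Cell spans 0.00833333° lon × 0.00416667° lat. NE corner is SW corner plus one full cell.
latitude 46.70000, longitude -160.78333.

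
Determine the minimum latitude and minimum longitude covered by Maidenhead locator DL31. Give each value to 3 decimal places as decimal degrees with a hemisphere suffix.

21.000° N, 114.000° W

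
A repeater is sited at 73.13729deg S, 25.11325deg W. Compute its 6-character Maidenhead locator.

Shift to the Maidenhead origin (180°W, 90°S): lon 154.8868, lat 16.8627.
Field: 154.8868/20 → 7 → H, 16.8627/10 → 1 → B; chars HB.
Square: 14.8868/2 → 7, 6.8627/1 → 6; chars 76.
Subsquare: 0.8868/0.0833333 → 10 → k, 0.8627/0.0416667 → 20 → u; chars ku.

HB76ku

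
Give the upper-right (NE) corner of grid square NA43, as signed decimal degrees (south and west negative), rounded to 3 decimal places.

-86.000, 90.000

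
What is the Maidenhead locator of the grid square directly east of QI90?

RI00

Longitude square 9; +1 → 10, wraps to 0, carry into field.
Longitude field Q = 16; +1 → 17 = R.
The latitude characters are unchanged.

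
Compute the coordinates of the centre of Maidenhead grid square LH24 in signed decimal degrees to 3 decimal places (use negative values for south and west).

Field L=11, H=7: +11·20° lon, +7·10° lat → SW at lon 40°, lat -20°.
Square 2, 4: +2·2° lon, +4·1° lat → SW at lon 44°, lat -16°.
Cell spans 2° lon × 1° lat. Centre is SW corner plus half of each.
latitude -15.500, longitude 45.000.

-15.500, 45.000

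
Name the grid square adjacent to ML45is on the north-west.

ML45ht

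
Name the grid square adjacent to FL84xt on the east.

FL94at

Longitude subsquare x = 23; +1 → 24, wraps to 0 = a, carry into square.
Longitude square 8; +1 → 9.
The latitude characters are unchanged.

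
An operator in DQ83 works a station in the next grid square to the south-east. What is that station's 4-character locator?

DQ92

Longitude square 8; +1 → 9.
Latitude square 3; −1 → 2.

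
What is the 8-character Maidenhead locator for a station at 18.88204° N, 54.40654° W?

GK28tv11

Offset from 180°W / 90°S: lon 125.59346°, lat 108.88204°.
Field: 125.59346/20 → 6 → G, 108.88204/10 → 10 → K; chars GK.
Square: 5.59346/2 → 2, 8.88204/1 → 8; chars 28.
Subsquare: 1.59346/0.0833333 → 19 → t, 0.88204/0.0416667 → 21 → v; chars tv.
Extended square: 0.01013/0.00833333 → 1, 0.00704/0.00416667 → 1; chars 11.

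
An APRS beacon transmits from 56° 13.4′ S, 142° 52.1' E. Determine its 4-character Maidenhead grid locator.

QD13

Shift to the Maidenhead origin (180°W, 90°S): lon 322.87, lat 33.78.
Field: 322.87/20 → 16 → Q, 33.78/10 → 3 → D; chars QD.
Square: 2.87/2 → 1, 3.78/1 → 3; chars 13.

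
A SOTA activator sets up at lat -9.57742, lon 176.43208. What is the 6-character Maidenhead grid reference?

RI80fk

Shift to the Maidenhead origin (180°W, 90°S): lon 356.4321, lat 80.4226.
Field: lon ⌊356.4321/20⌋ = 17 → R; lat ⌊80.4226/10⌋ = 8 → I.
Square: lon ⌊16.4321/2⌋ = 8; lat ⌊0.4226/1⌋ = 0.
Subsquare: lon ⌊0.4321/0.0833333⌋ = 5 → f; lat ⌊0.4226/0.0416667⌋ = 10 → k.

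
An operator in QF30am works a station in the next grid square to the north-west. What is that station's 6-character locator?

Longitude subsquare a = 0; −1 → -1, wraps to 23 = x, carry into square.
Longitude square 3; −1 → 2.
Latitude subsquare m = 12; +1 → 13 = n.

QF20xn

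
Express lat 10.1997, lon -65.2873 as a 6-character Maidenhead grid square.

FK70ie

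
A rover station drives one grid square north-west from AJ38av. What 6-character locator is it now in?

AJ28xw

Longitude subsquare a = 0; −1 → -1, wraps to 23 = x, carry into square.
Longitude square 3; −1 → 2.
Latitude subsquare v = 21; +1 → 22 = w.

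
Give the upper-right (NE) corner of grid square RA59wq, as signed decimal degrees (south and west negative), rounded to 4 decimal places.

Field R=17, A=0: +17·20° lon, +0·10° lat → SW at lon 160°, lat -90°.
Square 5, 9: +5·2° lon, +9·1° lat → SW at lon 170°, lat -81°.
Subsquare w=22, q=16: +22·0.0833333° lon, +16·0.0416667° lat → SW at lon 171.833°, lat -80.3333°.
Cell spans 0.0833333° lon × 0.0416667° lat. NE corner is SW corner plus one full cell.
latitude -80.2917, longitude 171.9167.

-80.2917, 171.9167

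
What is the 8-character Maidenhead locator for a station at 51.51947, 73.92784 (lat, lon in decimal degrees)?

Shift to the Maidenhead origin (180°W, 90°S): lon 253.92784, lat 141.51947.
Field (20°×10°, letters A–R): lon ⌊253.92784/20⌋ = 12 → M; lat ⌊141.51947/10⌋ = 14 → O.
Square (2°×1°, digits 0–9): lon ⌊13.92784/2⌋ = 6; lat ⌊1.51947/1⌋ = 1.
Subsquare (5′×2.5′, letters a–x): lon ⌊1.92784/0.0833333⌋ = 23 → x; lat ⌊0.51947/0.0416667⌋ = 12 → m.
Extended square (30″×15″, digits 0–9): lon ⌊0.01117/0.00833333⌋ = 1; lat ⌊0.01947/0.00416667⌋ = 4.

MO61xm14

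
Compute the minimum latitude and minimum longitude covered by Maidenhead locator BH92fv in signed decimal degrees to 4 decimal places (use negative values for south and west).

Field B=1, H=7: +1·20° lon, +7·10° lat → SW at lon -160°, lat -20°.
Square 9, 2: +9·2° lon, +2·1° lat → SW at lon -142°, lat -18°.
Subsquare f=5, v=21: +5·0.0833333° lon, +21·0.0416667° lat → SW at lon -141.583°, lat -17.125°.
latitude -17.1250, longitude -141.5833.

-17.1250, -141.5833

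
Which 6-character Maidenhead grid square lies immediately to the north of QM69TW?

Latitude subsquare w = 22; +1 → 23 = x.
The longitude characters are unchanged.

QM69tx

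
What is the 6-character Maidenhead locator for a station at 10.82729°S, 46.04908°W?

GH69xe

Shift to the Maidenhead origin (180°W, 90°S): lon 133.9509, lat 79.1727.
Field: 133.9509/20 → 6 → G, 79.1727/10 → 7 → H; chars GH.
Square: 13.9509/2 → 6, 9.1727/1 → 9; chars 69.
Subsquare: 1.9509/0.0833333 → 23 → x, 0.1727/0.0416667 → 4 → e; chars xe.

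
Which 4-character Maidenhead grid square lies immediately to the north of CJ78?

CJ79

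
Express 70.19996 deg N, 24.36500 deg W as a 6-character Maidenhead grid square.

Shift to the Maidenhead origin (180°W, 90°S): lon 155.6350, lat 160.2000.
Field: lon ⌊155.6350/20⌋ = 7 → H; lat ⌊160.2000/10⌋ = 16 → Q.
Square: lon ⌊15.6350/2⌋ = 7; lat ⌊0.2000/1⌋ = 0.
Subsquare: lon ⌊1.6350/0.0833333⌋ = 19 → t; lat ⌊0.2000/0.0416667⌋ = 4 → e.

HQ70te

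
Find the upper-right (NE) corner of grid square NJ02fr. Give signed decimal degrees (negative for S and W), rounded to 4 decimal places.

2.7500, 80.5000

Field N=13, J=9: +13·20° lon, +9·10° lat → SW at lon 80°, lat 0°.
Square 0, 2: +0·2° lon, +2·1° lat → SW at lon 80°, lat 2°.
Subsquare f=5, r=17: +5·0.0833333° lon, +17·0.0416667° lat → SW at lon 80.4167°, lat 2.70833°.
Cell spans 0.0833333° lon × 0.0416667° lat. NE corner is SW corner plus one full cell.
latitude 2.7500, longitude 80.5000.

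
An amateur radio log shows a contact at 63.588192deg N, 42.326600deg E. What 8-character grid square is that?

Shift to the Maidenhead origin (180°W, 90°S): lon 222.32660, lat 153.58819.
Field: 222.32660/20 → 11 → L, 153.58819/10 → 15 → P; chars LP.
Square: 2.32660/2 → 1, 3.58819/1 → 3; chars 13.
Subsquare: 0.32660/0.0833333 → 3 → d, 0.58819/0.0416667 → 14 → o; chars do.
Extended square: 0.07660/0.00833333 → 9, 0.00486/0.00416667 → 1; chars 91.

LP13do91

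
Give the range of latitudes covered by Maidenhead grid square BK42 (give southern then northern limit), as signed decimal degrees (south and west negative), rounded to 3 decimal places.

Field B=1, K=10: +1·20° lon, +10·10° lat → SW at lon -160°, lat 10°.
Square 4, 2: +4·2° lon, +2·1° lat → SW at lon -152°, lat 12°.
Cell spans 2° lon × 1° lat.
south 12.000, north 13.000.

12.000, 13.000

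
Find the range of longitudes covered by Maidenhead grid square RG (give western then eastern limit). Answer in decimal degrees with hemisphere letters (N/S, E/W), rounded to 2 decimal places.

160.00° E, 180.00° E

Field R=17, G=6: +17·20° lon, +6·10° lat → SW at lon 160°, lat -30°.
Cell spans 20° lon × 10° lat.
west 160.00° E, east 180.00° E.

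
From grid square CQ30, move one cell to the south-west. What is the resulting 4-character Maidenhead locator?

Longitude square 3; −1 → 2.
Latitude square 0; −1 → -1, wraps to 9, carry into field.
Latitude field Q = 16; −1 → 15 = P.

CP29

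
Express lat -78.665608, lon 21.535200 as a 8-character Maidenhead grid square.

KB01si40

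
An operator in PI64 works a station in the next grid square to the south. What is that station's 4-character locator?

Latitude square 4; −1 → 3.
The longitude characters are unchanged.

PI63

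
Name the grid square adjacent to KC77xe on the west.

KC77we

Longitude subsquare x = 23; −1 → 22 = w.
The latitude characters are unchanged.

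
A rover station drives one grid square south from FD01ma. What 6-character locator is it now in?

FD00mx

Latitude subsquare a = 0; −1 → -1, wraps to 23 = x, carry into square.
Latitude square 1; −1 → 0.
The longitude characters are unchanged.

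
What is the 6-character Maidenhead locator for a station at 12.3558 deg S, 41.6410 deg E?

Add 180° to longitude and 90° to latitude: 221.6410, 77.6442.
Field: 221.6410/20 → 11 → L, 77.6442/10 → 7 → H; chars LH.
Square: 1.6410/2 → 0, 7.6442/1 → 7; chars 07.
Subsquare: 1.6410/0.0833333 → 19 → t, 0.6442/0.0416667 → 15 → p; chars tp.

LH07tp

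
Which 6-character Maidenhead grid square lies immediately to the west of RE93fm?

Longitude subsquare f = 5; −1 → 4 = e.
The latitude characters are unchanged.

RE93em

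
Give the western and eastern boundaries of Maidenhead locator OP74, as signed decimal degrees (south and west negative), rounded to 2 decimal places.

114.00, 116.00

Field O=14, P=15: +14·20° lon, +15·10° lat → SW at lon 100°, lat 60°.
Square 7, 4: +7·2° lon, +4·1° lat → SW at lon 114°, lat 64°.
Cell spans 2° lon × 1° lat.
west 114.00, east 116.00.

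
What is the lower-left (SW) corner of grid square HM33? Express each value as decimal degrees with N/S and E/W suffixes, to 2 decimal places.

Field H=7, M=12: +7·20° lon, +12·10° lat → SW at lon -40°, lat 30°.
Square 3, 3: +3·2° lon, +3·1° lat → SW at lon -34°, lat 33°.
latitude 33.00° N, longitude 34.00° W.

33.00° N, 34.00° W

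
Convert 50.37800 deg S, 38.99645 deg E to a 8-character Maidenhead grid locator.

KD99lo99

Offset from 180°W / 90°S: lon 218.99645°, lat 39.62200°.
Field (20°×10°, letters A–R): 218.99645/20 → 10 → K, 39.62200/10 → 3 → D; chars KD.
Square (2°×1°, digits 0–9): 18.99645/2 → 9, 9.62200/1 → 9; chars 99.
Subsquare (5′×2.5′, letters a–x): 0.99645/0.0833333 → 11 → l, 0.62200/0.0416667 → 14 → o; chars lo.
Extended square (30″×15″, digits 0–9): 0.07978/0.00833333 → 9, 0.03867/0.00416667 → 9; chars 99.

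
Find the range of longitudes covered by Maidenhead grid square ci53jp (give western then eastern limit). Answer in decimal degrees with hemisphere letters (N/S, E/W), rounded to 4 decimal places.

Field C=2, I=8: +2·20° lon, +8·10° lat → SW at lon -140°, lat -10°.
Square 5, 3: +5·2° lon, +3·1° lat → SW at lon -130°, lat -7°.
Subsquare j=9, p=15: +9·0.0833333° lon, +15·0.0416667° lat → SW at lon -129.25°, lat -6.375°.
Cell spans 0.0833333° lon × 0.0416667° lat.
west 129.2500° W, east 129.1667° W.

129.2500° W, 129.1667° W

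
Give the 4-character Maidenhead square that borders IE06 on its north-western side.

HE97

Longitude square 0; −1 → -1, wraps to 9, carry into field.
Longitude field I = 8; −1 → 7 = H.
Latitude square 6; +1 → 7.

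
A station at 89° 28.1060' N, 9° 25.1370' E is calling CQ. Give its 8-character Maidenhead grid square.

JR49rl02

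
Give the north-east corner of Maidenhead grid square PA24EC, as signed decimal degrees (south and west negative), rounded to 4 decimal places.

Field P=15, A=0: +15·20° lon, +0·10° lat → SW at lon 120°, lat -90°.
Square 2, 4: +2·2° lon, +4·1° lat → SW at lon 124°, lat -86°.
Subsquare e=4, c=2: +4·0.0833333° lon, +2·0.0416667° lat → SW at lon 124.333°, lat -85.9167°.
Cell spans 0.0833333° lon × 0.0416667° lat. NE corner is SW corner plus one full cell.
latitude -85.8750, longitude 124.4167.

-85.8750, 124.4167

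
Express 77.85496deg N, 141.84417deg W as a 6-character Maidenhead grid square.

Shift to the Maidenhead origin (180°W, 90°S): lon 38.1558, lat 167.8550.
Field: lon ⌊38.1558/20⌋ = 1 → B; lat ⌊167.8550/10⌋ = 16 → Q.
Square: lon ⌊18.1558/2⌋ = 9; lat ⌊7.8550/1⌋ = 7.
Subsquare: lon ⌊0.1558/0.0833333⌋ = 1 → b; lat ⌊0.8550/0.0416667⌋ = 20 → u.

BQ97bu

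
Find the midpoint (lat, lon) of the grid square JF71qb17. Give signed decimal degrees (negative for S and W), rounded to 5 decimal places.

Field J=9, F=5: +9·20° lon, +5·10° lat → SW at lon 0°, lat -40°.
Square 7, 1: +7·2° lon, +1·1° lat → SW at lon 14°, lat -39°.
Subsquare q=16, b=1: +16·0.0833333° lon, +1·0.0416667° lat → SW at lon 15.3333°, lat -38.9583°.
Extended square 1, 7: +1·0.00833333° lon, +7·0.00416667° lat → SW at lon 15.3417°, lat -38.9292°.
Cell spans 0.00833333° lon × 0.00416667° lat. Centre is SW corner plus half of each.
latitude -38.92708, longitude 15.34583.

-38.92708, 15.34583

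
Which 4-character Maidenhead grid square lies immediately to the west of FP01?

Longitude square 0; −1 → -1, wraps to 9, carry into field.
Longitude field F = 5; −1 → 4 = E.
The latitude characters are unchanged.

EP91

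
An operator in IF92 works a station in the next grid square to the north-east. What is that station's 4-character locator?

JF03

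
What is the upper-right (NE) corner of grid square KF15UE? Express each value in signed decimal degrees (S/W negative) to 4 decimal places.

Field K=10, F=5: +10·20° lon, +5·10° lat → SW at lon 20°, lat -40°.
Square 1, 5: +1·2° lon, +5·1° lat → SW at lon 22°, lat -35°.
Subsquare u=20, e=4: +20·0.0833333° lon, +4·0.0416667° lat → SW at lon 23.6667°, lat -34.8333°.
Cell spans 0.0833333° lon × 0.0416667° lat. NE corner is SW corner plus one full cell.
latitude -34.7917, longitude 23.7500.

-34.7917, 23.7500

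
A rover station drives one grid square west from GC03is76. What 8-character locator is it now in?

Longitude extended square 7; −1 → 6.
The latitude characters are unchanged.

GC03is66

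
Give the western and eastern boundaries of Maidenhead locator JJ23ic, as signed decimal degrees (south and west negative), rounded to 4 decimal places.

4.6667, 4.7500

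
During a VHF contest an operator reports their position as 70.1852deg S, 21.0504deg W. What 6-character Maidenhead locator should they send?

Add 180° to longitude and 90° to latitude: 158.9496, 19.8148.
Field: 158.9496/20 → 7 → H, 19.8148/10 → 1 → B; chars HB.
Square: 18.9496/2 → 9, 9.8148/1 → 9; chars 99.
Subsquare: 0.9496/0.0833333 → 11 → l, 0.8148/0.0416667 → 19 → t; chars lt.

HB99lt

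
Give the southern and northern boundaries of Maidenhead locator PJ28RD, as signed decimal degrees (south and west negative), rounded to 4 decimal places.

8.1250, 8.1667

Field P=15, J=9: +15·20° lon, +9·10° lat → SW at lon 120°, lat 0°.
Square 2, 8: +2·2° lon, +8·1° lat → SW at lon 124°, lat 8°.
Subsquare r=17, d=3: +17·0.0833333° lon, +3·0.0416667° lat → SW at lon 125.417°, lat 8.125°.
Cell spans 0.0833333° lon × 0.0416667° lat.
south 8.1250, north 8.1667.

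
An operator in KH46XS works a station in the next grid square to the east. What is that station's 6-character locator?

KH56as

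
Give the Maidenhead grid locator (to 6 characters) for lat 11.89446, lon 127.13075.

PK31nv

Add 180° to longitude and 90° to latitude: 307.1308, 101.8945.
Field (20°×10°, letters A–R): 307.1308/20 → 15 → P, 101.8945/10 → 10 → K; chars PK.
Square (2°×1°, digits 0–9): 7.1308/2 → 3, 1.8945/1 → 1; chars 31.
Subsquare (5′×2.5′, letters a–x): 1.1308/0.0833333 → 13 → n, 0.8945/0.0416667 → 21 → v; chars nv.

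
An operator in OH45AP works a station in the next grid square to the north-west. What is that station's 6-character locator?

Longitude subsquare a = 0; −1 → -1, wraps to 23 = x, carry into square.
Longitude square 4; −1 → 3.
Latitude subsquare p = 15; +1 → 16 = q.

OH35xq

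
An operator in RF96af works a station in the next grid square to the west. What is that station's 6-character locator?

RF86xf

Longitude subsquare a = 0; −1 → -1, wraps to 23 = x, carry into square.
Longitude square 9; −1 → 8.
The latitude characters are unchanged.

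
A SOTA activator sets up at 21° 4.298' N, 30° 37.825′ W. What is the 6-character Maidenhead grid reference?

Shift to the Maidenhead origin (180°W, 90°S): lon 149.3696, lat 111.0716.
Field (20°×10°, letters A–R): 149.3696/20 → 7 → H, 111.0716/10 → 11 → L; chars HL.
Square (2°×1°, digits 0–9): 9.3696/2 → 4, 1.0716/1 → 1; chars 41.
Subsquare (5′×2.5′, letters a–x): 1.3696/0.0833333 → 16 → q, 0.0716/0.0416667 → 1 → b; chars qb.

HL41qb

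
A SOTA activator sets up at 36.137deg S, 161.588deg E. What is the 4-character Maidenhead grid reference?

Shift to the Maidenhead origin (180°W, 90°S): lon 341.59, lat 53.86.
Field: 341.59/20 → 17 → R, 53.86/10 → 5 → F; chars RF.
Square: 1.59/2 → 0, 3.86/1 → 3; chars 03.

RF03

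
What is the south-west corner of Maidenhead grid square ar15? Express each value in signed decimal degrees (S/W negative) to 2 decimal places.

85.00, -178.00

Field A=0, R=17: +0·20° lon, +17·10° lat → SW at lon -180°, lat 80°.
Square 1, 5: +1·2° lon, +5·1° lat → SW at lon -178°, lat 85°.
latitude 85.00, longitude -178.00.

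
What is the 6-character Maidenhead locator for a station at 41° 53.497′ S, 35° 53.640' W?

Offset from 180°W / 90°S: lon 144.1060°, lat 48.1084°.
Field: 144.1060/20 → 7 → H, 48.1084/10 → 4 → E; chars HE.
Square: 4.1060/2 → 2, 8.1084/1 → 8; chars 28.
Subsquare: 0.1060/0.0833333 → 1 → b, 0.1084/0.0416667 → 2 → c; chars bc.

HE28bc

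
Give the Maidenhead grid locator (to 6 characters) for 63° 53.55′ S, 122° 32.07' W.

Offset from 180°W / 90°S: lon 57.4655°, lat 26.1075°.
Field: lon ⌊57.4655/20⌋ = 2 → C; lat ⌊26.1075/10⌋ = 2 → C.
Square: lon ⌊17.4655/2⌋ = 8; lat ⌊6.1075/1⌋ = 6.
Subsquare: lon ⌊1.4655/0.0833333⌋ = 17 → r; lat ⌊0.1075/0.0416667⌋ = 2 → c.

CC86rc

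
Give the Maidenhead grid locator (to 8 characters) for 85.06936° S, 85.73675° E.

NA24uw83

Offset from 180°W / 90°S: lon 265.73675°, lat 4.93064°.
Field (20°×10°, letters A–R): 265.73675/20 → 13 → N, 4.93064/10 → 0 → A; chars NA.
Square (2°×1°, digits 0–9): 5.73675/2 → 2, 4.93064/1 → 4; chars 24.
Subsquare (5′×2.5′, letters a–x): 1.73675/0.0833333 → 20 → u, 0.93064/0.0416667 → 22 → w; chars uw.
Extended square (30″×15″, digits 0–9): 0.07008/0.00833333 → 8, 0.01397/0.00416667 → 3; chars 83.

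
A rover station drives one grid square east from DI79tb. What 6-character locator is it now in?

DI79ub

Longitude subsquare t = 19; +1 → 20 = u.
The latitude characters are unchanged.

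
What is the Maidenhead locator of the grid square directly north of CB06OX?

CB07oa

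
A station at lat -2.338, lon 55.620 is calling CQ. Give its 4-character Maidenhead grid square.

Add 180° to longitude and 90° to latitude: 235.62, 87.66.
Field: lon ⌊235.62/20⌋ = 11 → L; lat ⌊87.66/10⌋ = 8 → I.
Square: lon ⌊15.62/2⌋ = 7; lat ⌊7.66/1⌋ = 7.

LI77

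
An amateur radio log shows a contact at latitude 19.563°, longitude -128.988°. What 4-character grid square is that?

CK59

Shift to the Maidenhead origin (180°W, 90°S): lon 51.01, lat 109.56.
Field: 51.01/20 → 2 → C, 109.56/10 → 10 → K; chars CK.
Square: 11.01/2 → 5, 9.56/1 → 9; chars 59.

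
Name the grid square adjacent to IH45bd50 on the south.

Latitude extended square 0; −1 → -1, wraps to 9, carry into subsquare.
Latitude subsquare d = 3; −1 → 2 = c.
The longitude characters are unchanged.

IH45bc59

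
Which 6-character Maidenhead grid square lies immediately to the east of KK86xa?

KK96aa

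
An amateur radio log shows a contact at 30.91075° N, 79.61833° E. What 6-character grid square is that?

Add 180° to longitude and 90° to latitude: 259.6183, 120.9108.
Field: 259.6183/20 → 12 → M, 120.9108/10 → 12 → M; chars MM.
Square: 19.6183/2 → 9, 0.9108/1 → 0; chars 90.
Subsquare: 1.6183/0.0833333 → 19 → t, 0.9108/0.0416667 → 21 → v; chars tv.

MM90tv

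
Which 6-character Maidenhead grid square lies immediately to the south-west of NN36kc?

NN36jb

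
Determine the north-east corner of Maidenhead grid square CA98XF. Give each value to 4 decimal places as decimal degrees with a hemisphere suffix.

81.7500° S, 120.0000° W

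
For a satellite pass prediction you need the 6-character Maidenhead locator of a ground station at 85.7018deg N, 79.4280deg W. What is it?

Add 180° to longitude and 90° to latitude: 100.5720, 175.7018.
Field (20°×10°, letters A–R): lon ⌊100.5720/20⌋ = 5 → F; lat ⌊175.7018/10⌋ = 17 → R.
Square (2°×1°, digits 0–9): lon ⌊0.5720/2⌋ = 0; lat ⌊5.7018/1⌋ = 5.
Subsquare (5′×2.5′, letters a–x): lon ⌊0.5720/0.0833333⌋ = 6 → g; lat ⌊0.7018/0.0416667⌋ = 16 → q.

FR05gq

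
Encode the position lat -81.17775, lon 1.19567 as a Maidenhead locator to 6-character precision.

JA08ot

Offset from 180°W / 90°S: lon 181.1957°, lat 8.8222°.
Field: 181.1957/20 → 9 → J, 8.8222/10 → 0 → A; chars JA.
Square: 1.1957/2 → 0, 8.8222/1 → 8; chars 08.
Subsquare: 1.1957/0.0833333 → 14 → o, 0.8222/0.0416667 → 19 → t; chars ot.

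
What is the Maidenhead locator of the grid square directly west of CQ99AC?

CQ89xc

Longitude subsquare a = 0; −1 → -1, wraps to 23 = x, carry into square.
Longitude square 9; −1 → 8.
The latitude characters are unchanged.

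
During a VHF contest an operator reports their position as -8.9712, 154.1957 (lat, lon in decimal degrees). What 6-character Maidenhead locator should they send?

Shift to the Maidenhead origin (180°W, 90°S): lon 334.1957, lat 81.0288.
Field (20°×10°, letters A–R): 334.1957/20 → 16 → Q, 81.0288/10 → 8 → I; chars QI.
Square (2°×1°, digits 0–9): 14.1957/2 → 7, 1.0288/1 → 1; chars 71.
Subsquare (5′×2.5′, letters a–x): 0.1957/0.0833333 → 2 → c, 0.0288/0.0416667 → 0 → a; chars ca.

QI71ca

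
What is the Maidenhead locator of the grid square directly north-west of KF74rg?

KF74qh

Longitude subsquare r = 17; −1 → 16 = q.
Latitude subsquare g = 6; +1 → 7 = h.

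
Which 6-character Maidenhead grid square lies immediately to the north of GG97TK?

GG97tl

Latitude subsquare k = 10; +1 → 11 = l.
The longitude characters are unchanged.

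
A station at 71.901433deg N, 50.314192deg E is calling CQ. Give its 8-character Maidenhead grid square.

Offset from 180°W / 90°S: lon 230.31419°, lat 161.90143°.
Field: 230.31419/20 → 11 → L, 161.90143/10 → 16 → Q; chars LQ.
Square: 10.31419/2 → 5, 1.90143/1 → 1; chars 51.
Subsquare: 0.31419/0.0833333 → 3 → d, 0.90143/0.0416667 → 21 → v; chars dv.
Extended square: 0.06419/0.00833333 → 7, 0.02643/0.00416667 → 6; chars 76.

LQ51dv76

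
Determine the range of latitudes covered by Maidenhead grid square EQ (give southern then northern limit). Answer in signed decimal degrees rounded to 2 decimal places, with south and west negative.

Field E=4, Q=16: +4·20° lon, +16·10° lat → SW at lon -100°, lat 70°.
Cell spans 20° lon × 10° lat.
south 70.00, north 80.00.

70.00, 80.00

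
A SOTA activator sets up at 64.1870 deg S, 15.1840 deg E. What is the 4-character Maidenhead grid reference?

JC75

Shift to the Maidenhead origin (180°W, 90°S): lon 195.18, lat 25.81.
Field (20°×10°, letters A–R): lon ⌊195.18/20⌋ = 9 → J; lat ⌊25.81/10⌋ = 2 → C.
Square (2°×1°, digits 0–9): lon ⌊15.18/2⌋ = 7; lat ⌊5.81/1⌋ = 5.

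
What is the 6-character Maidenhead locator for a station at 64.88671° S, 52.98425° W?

GC35mc

Shift to the Maidenhead origin (180°W, 90°S): lon 127.0157, lat 25.1133.
Field (20°×10°, letters A–R): lon ⌊127.0157/20⌋ = 6 → G; lat ⌊25.1133/10⌋ = 2 → C.
Square (2°×1°, digits 0–9): lon ⌊7.0157/2⌋ = 3; lat ⌊5.1133/1⌋ = 5.
Subsquare (5′×2.5′, letters a–x): lon ⌊1.0157/0.0833333⌋ = 12 → m; lat ⌊0.1133/0.0416667⌋ = 2 → c.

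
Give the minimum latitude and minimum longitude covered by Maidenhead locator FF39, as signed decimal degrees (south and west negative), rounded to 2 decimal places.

Field F=5, F=5: +5·20° lon, +5·10° lat → SW at lon -80°, lat -40°.
Square 3, 9: +3·2° lon, +9·1° lat → SW at lon -74°, lat -31°.
latitude -31.00, longitude -74.00.

-31.00, -74.00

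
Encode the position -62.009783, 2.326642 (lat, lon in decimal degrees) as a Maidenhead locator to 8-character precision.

JC17dx97

Add 180° to longitude and 90° to latitude: 182.32664, 27.99022.
Field: lon ⌊182.32664/20⌋ = 9 → J; lat ⌊27.99022/10⌋ = 2 → C.
Square: lon ⌊2.32664/2⌋ = 1; lat ⌊7.99022/1⌋ = 7.
Subsquare: lon ⌊0.32664/0.0833333⌋ = 3 → d; lat ⌊0.99022/0.0416667⌋ = 23 → x.
Extended square: lon ⌊0.07664/0.00833333⌋ = 9; lat ⌊0.03188/0.00416667⌋ = 7.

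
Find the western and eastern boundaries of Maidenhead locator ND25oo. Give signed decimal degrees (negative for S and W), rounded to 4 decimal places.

85.1667, 85.2500

Field N=13, D=3: +13·20° lon, +3·10° lat → SW at lon 80°, lat -60°.
Square 2, 5: +2·2° lon, +5·1° lat → SW at lon 84°, lat -55°.
Subsquare o=14, o=14: +14·0.0833333° lon, +14·0.0416667° lat → SW at lon 85.1667°, lat -54.4167°.
Cell spans 0.0833333° lon × 0.0416667° lat.
west 85.1667, east 85.2500.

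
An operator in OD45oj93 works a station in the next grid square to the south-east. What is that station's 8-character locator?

Longitude extended square 9; +1 → 10, wraps to 0, carry into subsquare.
Longitude subsquare o = 14; +1 → 15 = p.
Latitude extended square 3; −1 → 2.

OD45pj02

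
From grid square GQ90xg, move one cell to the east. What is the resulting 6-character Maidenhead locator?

Longitude subsquare x = 23; +1 → 24, wraps to 0 = a, carry into square.
Longitude square 9; +1 → 10, wraps to 0, carry into field.
Longitude field G = 6; +1 → 7 = H.
The latitude characters are unchanged.

HQ00ag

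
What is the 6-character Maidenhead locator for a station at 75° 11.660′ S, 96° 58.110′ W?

Add 180° to longitude and 90° to latitude: 83.0315, 14.8057.
Field (20°×10°, letters A–R): 83.0315/20 → 4 → E, 14.8057/10 → 1 → B; chars EB.
Square (2°×1°, digits 0–9): 3.0315/2 → 1, 4.8057/1 → 4; chars 14.
Subsquare (5′×2.5′, letters a–x): 1.0315/0.0833333 → 12 → m, 0.8057/0.0416667 → 19 → t; chars mt.

EB14mt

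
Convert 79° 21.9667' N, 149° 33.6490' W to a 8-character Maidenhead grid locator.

BQ59fi27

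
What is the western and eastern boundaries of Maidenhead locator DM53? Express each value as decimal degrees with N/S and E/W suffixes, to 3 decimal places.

110.000° W, 108.000° W

Field D=3, M=12: +3·20° lon, +12·10° lat → SW at lon -120°, lat 30°.
Square 5, 3: +5·2° lon, +3·1° lat → SW at lon -110°, lat 33°.
Cell spans 2° lon × 1° lat.
west 110.000° W, east 108.000° W.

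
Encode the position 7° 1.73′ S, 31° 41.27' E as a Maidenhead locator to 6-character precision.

KI52ux

Offset from 180°W / 90°S: lon 211.6878°, lat 82.9712°.
Field: lon ⌊211.6878/20⌋ = 10 → K; lat ⌊82.9712/10⌋ = 8 → I.
Square: lon ⌊11.6878/2⌋ = 5; lat ⌊2.9712/1⌋ = 2.
Subsquare: lon ⌊1.6878/0.0833333⌋ = 20 → u; lat ⌊0.9712/0.0416667⌋ = 23 → x.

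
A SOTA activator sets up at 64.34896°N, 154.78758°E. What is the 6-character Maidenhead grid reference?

Shift to the Maidenhead origin (180°W, 90°S): lon 334.7876, lat 154.3490.
Field (20°×10°, letters A–R): 334.7876/20 → 16 → Q, 154.3490/10 → 15 → P; chars QP.
Square (2°×1°, digits 0–9): 14.7876/2 → 7, 4.3490/1 → 4; chars 74.
Subsquare (5′×2.5′, letters a–x): 0.7876/0.0833333 → 9 → j, 0.3490/0.0416667 → 8 → i; chars ji.

QP74ji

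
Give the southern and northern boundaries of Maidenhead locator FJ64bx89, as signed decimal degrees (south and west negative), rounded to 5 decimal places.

Field F=5, J=9: +5·20° lon, +9·10° lat → SW at lon -80°, lat 0°.
Square 6, 4: +6·2° lon, +4·1° lat → SW at lon -68°, lat 4°.
Subsquare b=1, x=23: +1·0.0833333° lon, +23·0.0416667° lat → SW at lon -67.9167°, lat 4.95833°.
Extended square 8, 9: +8·0.00833333° lon, +9·0.00416667° lat → SW at lon -67.85°, lat 4.99583°.
Cell spans 0.00833333° lon × 0.00416667° lat.
south 4.99583, north 5.00000.

4.99583, 5.00000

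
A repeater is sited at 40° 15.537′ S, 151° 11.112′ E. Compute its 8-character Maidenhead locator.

QE59or27

Offset from 180°W / 90°S: lon 331.18520°, lat 49.74105°.
Field (20°×10°, letters A–R): lon ⌊331.18520/20⌋ = 16 → Q; lat ⌊49.74105/10⌋ = 4 → E.
Square (2°×1°, digits 0–9): lon ⌊11.18520/2⌋ = 5; lat ⌊9.74105/1⌋ = 9.
Subsquare (5′×2.5′, letters a–x): lon ⌊1.18520/0.0833333⌋ = 14 → o; lat ⌊0.74105/0.0416667⌋ = 17 → r.
Extended square (30″×15″, digits 0–9): lon ⌊0.01853/0.00833333⌋ = 2; lat ⌊0.03272/0.00416667⌋ = 7.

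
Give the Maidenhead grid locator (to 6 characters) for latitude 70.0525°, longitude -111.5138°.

Shift to the Maidenhead origin (180°W, 90°S): lon 68.4862, lat 160.0525.
Field: lon ⌊68.4862/20⌋ = 3 → D; lat ⌊160.0525/10⌋ = 16 → Q.
Square: lon ⌊8.4862/2⌋ = 4; lat ⌊0.0525/1⌋ = 0.
Subsquare: lon ⌊0.4862/0.0833333⌋ = 5 → f; lat ⌊0.0525/0.0416667⌋ = 1 → b.

DQ40fb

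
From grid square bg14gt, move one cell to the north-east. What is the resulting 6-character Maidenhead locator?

BG14hu

Longitude subsquare g = 6; +1 → 7 = h.
Latitude subsquare t = 19; +1 → 20 = u.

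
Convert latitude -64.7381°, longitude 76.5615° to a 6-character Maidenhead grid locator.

MC85gg

Shift to the Maidenhead origin (180°W, 90°S): lon 256.5615, lat 25.2619.
Field: lon ⌊256.5615/20⌋ = 12 → M; lat ⌊25.2619/10⌋ = 2 → C.
Square: lon ⌊16.5615/2⌋ = 8; lat ⌊5.2619/1⌋ = 5.
Subsquare: lon ⌊0.5615/0.0833333⌋ = 6 → g; lat ⌊0.2619/0.0416667⌋ = 6 → g.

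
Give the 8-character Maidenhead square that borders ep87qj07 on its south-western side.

Longitude extended square 0; −1 → -1, wraps to 9, carry into subsquare.
Longitude subsquare q = 16; −1 → 15 = p.
Latitude extended square 7; −1 → 6.

EP87pj96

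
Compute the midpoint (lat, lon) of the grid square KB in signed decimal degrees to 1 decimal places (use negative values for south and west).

Field K=10, B=1: +10·20° lon, +1·10° lat → SW at lon 20°, lat -80°.
Cell spans 20° lon × 10° lat. Centre is SW corner plus half of each.
latitude -75.0, longitude 30.0.

-75.0, 30.0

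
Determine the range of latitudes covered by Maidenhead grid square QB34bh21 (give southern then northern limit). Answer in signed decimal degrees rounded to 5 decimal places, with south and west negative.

Field Q=16, B=1: +16·20° lon, +1·10° lat → SW at lon 140°, lat -80°.
Square 3, 4: +3·2° lon, +4·1° lat → SW at lon 146°, lat -76°.
Subsquare b=1, h=7: +1·0.0833333° lon, +7·0.0416667° lat → SW at lon 146.083°, lat -75.7083°.
Extended square 2, 1: +2·0.00833333° lon, +1·0.00416667° lat → SW at lon 146.1°, lat -75.7042°.
Cell spans 0.00833333° lon × 0.00416667° lat.
south -75.70417, north -75.70000.

-75.70417, -75.70000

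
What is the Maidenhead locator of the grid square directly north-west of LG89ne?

Longitude subsquare n = 13; −1 → 12 = m.
Latitude subsquare e = 4; +1 → 5 = f.

LG89mf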